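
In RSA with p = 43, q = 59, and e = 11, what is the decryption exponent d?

443

φ(n) = (p−1)(q−1) = 42·58 = 2436.
Need d with 11·d ≡ 1 (mod 2436). Apply the extended Euclidean algorithm:
2436 = 221*11 + 5
11 = 2*5 + 1
5 = 5*1 + 0
Back-substitute:
1 = 11 − 2·5
1 = −2·2436 + 443·11
So 11·443 ≡ 1 (mod 2436), hence d = 443.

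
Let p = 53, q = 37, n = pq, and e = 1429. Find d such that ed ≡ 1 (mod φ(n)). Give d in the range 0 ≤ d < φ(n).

1741

φ(n) = (p−1)(q−1) = 52·36 = 1872.
Need d with 1429·d ≡ 1 (mod 1872). Apply the extended Euclidean algorithm:
1872 = 1×1429 + 443
1429 = 3×443 + 100
443 = 4×100 + 43
100 = 2×43 + 14
43 = 3×14 + 1
14 = 14×1 + 0
Back-substitute:
1 = 43 − 3·14
1 = −3·100 + 7·43
1 = 7·443 − 31·100
1 = −31·1429 + 100·443
1 = 100·1872 − 131·1429
So 1429·(-131) ≡ 1 (mod 1872), hence d ≡ -131 ≡ 1741 (mod 1872).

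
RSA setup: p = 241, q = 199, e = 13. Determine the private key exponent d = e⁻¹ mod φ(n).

φ(n) = (p−1)(q−1) = 240·198 = 47520.
Need d with 13·d ≡ 1 (mod 47520). Apply the extended Euclidean algorithm:
47520 = 3655*13 + 5
13 = 2*5 + 3
5 = 1*3 + 2
3 = 1*2 + 1
2 = 2*1 + 0
Back-substitute:
1 = 3 − 2
1 = −5 + 2·3
1 = 2·13 − 5·5
1 = −5·47520 + 18277·13
So 13·18277 ≡ 1 (mod 47520), hence d = 18277.

18277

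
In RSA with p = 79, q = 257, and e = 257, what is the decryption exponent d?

φ(n) = (p−1)(q−1) = 78·256 = 19968.
Need d with 257·d ≡ 1 (mod 19968). Apply the extended Euclidean algorithm:
19968 = 77·257 + 179
257 = 1·179 + 78
179 = 2·78 + 23
78 = 3·23 + 9
23 = 2·9 + 5
9 = 1·5 + 4
5 = 1·4 + 1
4 = 4·1 + 0
Back-substitute:
1 = 5 − 4
1 = −9 + 2·5
1 = 2·23 − 5·9
1 = −5·78 + 17·23
1 = 17·179 − 39·78
1 = −39·257 + 56·179
1 = 56·19968 − 4351·257
So 257·(-4351) ≡ 1 (mod 19968), hence d ≡ -4351 ≡ 15617 (mod 19968).

15617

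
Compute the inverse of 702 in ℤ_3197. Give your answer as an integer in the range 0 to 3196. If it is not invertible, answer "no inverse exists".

715

Extended Euclidean algorithm:
3197 = 4*702 + 389
702 = 1*389 + 313
389 = 1*313 + 76
313 = 4*76 + 9
76 = 8*9 + 4
9 = 2*4 + 1
4 = 4*1 + 0
gcd = 1, so the inverse exists. Back-substitute:
1 = 9 − 2·4
1 = −2·76 + 17·9
1 = 17·313 − 70·76
1 = −70·389 + 87·313
1 = 87·702 − 157·389
1 = −157·3197 + 715·702
So 702·715 ≡ 1 (mod 3197).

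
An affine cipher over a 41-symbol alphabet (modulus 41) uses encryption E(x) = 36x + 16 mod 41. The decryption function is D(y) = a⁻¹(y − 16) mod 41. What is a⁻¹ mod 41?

8

Run Euclid on (41, 36):
41 = 1*36 + 5
36 = 7*5 + 1
5 = 5*1 + 0
The gcd is 1. Working backward:
1 = 36 − 7·5
1 = −7·41 + 8·36
So 36·8 ≡ 1 (mod 41).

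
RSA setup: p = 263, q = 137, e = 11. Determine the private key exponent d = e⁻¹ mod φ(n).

22675

φ(n) = (p−1)(q−1) = 262·136 = 35632.
Need d with 11·d ≡ 1 (mod 35632). Apply the extended Euclidean algorithm:
35632 = 3239*11 + 3
11 = 3*3 + 2
3 = 1*2 + 1
2 = 2*1 + 0
Back-substitute:
1 = 3 − 2
1 = −11 + 4·3
1 = 4·35632 − 12957·11
So 11·(-12957) ≡ 1 (mod 35632), hence d ≡ -12957 ≡ 22675 (mod 35632).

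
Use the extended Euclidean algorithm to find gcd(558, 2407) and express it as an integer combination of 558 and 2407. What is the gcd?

1

Apply Euclid's algorithm to 2407 and 558:
2407 = 4·558 + 175
558 = 3·175 + 33
175 = 5·33 + 10
33 = 3·10 + 3
10 = 3·3 + 1
3 = 3·1 + 0
gcd(558, 2407) = 1.
Back-substituting:
1 = 10 − 3·3
1 = −3·33 + 10·10
1 = 10·175 − 53·33
1 = −53·558 + 169·175
1 = 169·2407 − 729·558
So 1 = (169)·2407 + (-729)·558.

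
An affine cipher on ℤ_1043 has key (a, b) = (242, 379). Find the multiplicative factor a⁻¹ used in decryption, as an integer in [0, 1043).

gcd(1043, 242) by repeated division:
1043 = 4·242 + 75
242 = 3·75 + 17
75 = 4·17 + 7
17 = 2·7 + 3
7 = 2·3 + 1
3 = 3·1 + 0
Since gcd(242, 1043) = 1, back-substitute to write 1 as a combination:
1 = 7 − 2·3
1 = −2·17 + 5·7
1 = 5·75 − 22·17
1 = −22·242 + 71·75
1 = 71·1043 − 306·242
So 242·(-306) ≡ 1 (mod 1043), and -306 ≡ 737 (mod 1043).

737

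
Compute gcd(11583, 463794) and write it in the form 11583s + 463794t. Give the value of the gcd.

Repeated division:
463794 = 40×11583 + 474
11583 = 24×474 + 207
474 = 2×207 + 60
207 = 3×60 + 27
60 = 2×27 + 6
27 = 4×6 + 3
6 = 2×3 + 0
gcd(11583, 463794) = 3.
Back-substituting:
3 = 27 − 4·6
3 = −4·60 + 9·27
3 = 9·207 − 31·60
3 = −31·474 + 71·207
3 = 71·11583 − 1735·474
3 = −1735·463794 + 69471·11583
So 3 = (-1735)·463794 + (69471)·11583.

3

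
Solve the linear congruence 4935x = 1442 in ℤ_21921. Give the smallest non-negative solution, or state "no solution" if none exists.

gcd(4935, 21921):
21921 = 4·4935 + 2181
4935 = 2·2181 + 573
2181 = 3·573 + 462
573 = 1·462 + 111
462 = 4·111 + 18
111 = 6·18 + 3
18 = 6·3 + 0
gcd = 3, but 3 ∤ 1442, so the congruence has no solution.

no solution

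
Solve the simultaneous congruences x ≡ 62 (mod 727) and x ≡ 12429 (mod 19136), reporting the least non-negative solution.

Write x = 62 + 727·k. Then 727·k ≡ 12429 − 62 ≡ 12367 (mod 19136).
Need 727⁻¹ mod 19136. Extended Euclid on (19136, 727):
19136 = 26×727 + 234
727 = 3×234 + 25
234 = 9×25 + 9
25 = 2×9 + 7
9 = 1×7 + 2
7 = 3×2 + 1
2 = 2×1 + 0
Back-substitute:
1 = 7 − 3·2
1 = −3·9 + 4·7
1 = 4·25 − 11·9
1 = −11·234 + 103·25
1 = 103·727 − 320·234
1 = −320·19136 + 8423·727
727⁻¹ ≡ 8423 (mod 19136), so k ≡ 8423·12367 ≡ 9993 (mod 19136).
x = 62 + 727·9993 = 7264973.

7264973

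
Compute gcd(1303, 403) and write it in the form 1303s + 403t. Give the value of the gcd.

1

Apply Euclid's algorithm to 1303 and 403:
1303 = 3·403 + 94
403 = 4·94 + 27
94 = 3·27 + 13
27 = 2·13 + 1
13 = 13·1 + 0
gcd(1303, 403) = 1.
Working backward:
1 = 27 − 2·13
1 = −2·94 + 7·27
1 = 7·403 − 30·94
1 = −30·1303 + 97·403
So 1 = (-30)·1303 + (97)·403.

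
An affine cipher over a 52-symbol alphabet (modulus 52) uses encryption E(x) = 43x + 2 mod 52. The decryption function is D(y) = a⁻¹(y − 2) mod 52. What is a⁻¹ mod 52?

23

Extended Euclidean algorithm:
52 = 1×43 + 9
43 = 4×9 + 7
9 = 1×7 + 2
7 = 3×2 + 1
2 = 2×1 + 0
Since gcd(43, 52) = 1, back-substitute to write 1 as a combination:
1 = 7 − 3·2
1 = −3·9 + 4·7
1 = 4·43 − 19·9
1 = −19·52 + 23·43
So 43·23 ≡ 1 (mod 52).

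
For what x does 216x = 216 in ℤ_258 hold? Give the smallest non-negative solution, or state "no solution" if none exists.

First find gcd(216, 258):
258 = 1×216 + 42
216 = 5×42 + 6
42 = 7×6 + 0
gcd = 6 and 6 | 216, so solutions exist. Divide through by 6: 36x ≡ 36 (mod 43).
Now find 36⁻¹ mod 43:
43 = 1*36 + 7
36 = 5*7 + 1
7 = 7*1 + 0
Back-substitute:
1 = 36 − 5·7
1 = −5·43 + 6·36
So 36⁻¹ ≡ 6 (mod 43).
Then x ≡ 6·36 ≡ 1 (mod 43); the smallest non-negative solution is x = 1.

1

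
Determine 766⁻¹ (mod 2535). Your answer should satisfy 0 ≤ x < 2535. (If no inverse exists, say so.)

1936

Run Euclid on (2535, 766):
2535 = 3*766 + 237
766 = 3*237 + 55
237 = 4*55 + 17
55 = 3*17 + 4
17 = 4*4 + 1
4 = 4*1 + 0
Since gcd(766, 2535) = 1, back-substitute to write 1 as a combination:
1 = 17 − 4·4
1 = −4·55 + 13·17
1 = 13·237 − 56·55
1 = −56·766 + 181·237
1 = 181·2535 − 599·766
So 766·(-599) ≡ 1 (mod 2535), and -599 ≡ 1936 (mod 2535).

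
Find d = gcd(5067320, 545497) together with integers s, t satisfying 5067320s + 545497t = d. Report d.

1

Repeated division:
5067320 = 9·545497 + 157847
545497 = 3·157847 + 71956
157847 = 2·71956 + 13935
71956 = 5·13935 + 2281
13935 = 6·2281 + 249
2281 = 9·249 + 40
249 = 6·40 + 9
40 = 4·9 + 4
9 = 2·4 + 1
4 = 4·1 + 0
gcd(5067320, 545497) = 1.
Working backward:
1 = 9 − 2·4
1 = −2·40 + 9·9
1 = 9·249 − 56·40
1 = −56·2281 + 513·249
1 = 513·13935 − 3134·2281
1 = −3134·71956 + 16183·13935
1 = 16183·157847 − 35500·71956
1 = −35500·545497 + 122683·157847
1 = 122683·5067320 − 1139647·545497
So 1 = (122683)·5067320 + (-1139647)·545497.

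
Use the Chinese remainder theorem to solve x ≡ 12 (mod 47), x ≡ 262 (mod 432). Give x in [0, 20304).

Write x = 12 + 47·k. Then 47·k ≡ 262 − 12 ≡ 250 (mod 432).
Need 47⁻¹ mod 432. Extended Euclid on (432, 47):
432 = 9×47 + 9
47 = 5×9 + 2
9 = 4×2 + 1
2 = 2×1 + 0
Back-substitute:
1 = 9 − 4·2
1 = −4·47 + 21·9
1 = 21·432 − 193·47
47⁻¹ ≡ 239 (mod 432), so k ≡ 239·250 ≡ 134 (mod 432).
x = 12 + 47·134 = 6310.

6310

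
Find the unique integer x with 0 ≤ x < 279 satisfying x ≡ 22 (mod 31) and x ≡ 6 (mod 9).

177

Write x = 22 + 31·k. Then 31·k ≡ 6 − 22 ≡ 2 (mod 9).
Need 31⁻¹ mod 9. Extended Euclid on (9, 4):
9 = 2·4 + 1
4 = 4·1 + 0
Back-substitute:
1 = 9 − 2·4
31⁻¹ ≡ 7 (mod 9), so k ≡ 7·2 ≡ 5 (mod 9).
x = 22 + 31·5 = 177.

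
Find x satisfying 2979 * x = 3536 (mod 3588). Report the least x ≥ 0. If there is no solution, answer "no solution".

no solution

gcd(2979, 3588):
3588 = 1×2979 + 609
2979 = 4×609 + 543
609 = 1×543 + 66
543 = 8×66 + 15
66 = 4×15 + 6
15 = 2×6 + 3
6 = 2×3 + 0
gcd = 3, but 3 ∤ 3536, so the congruence has no solution.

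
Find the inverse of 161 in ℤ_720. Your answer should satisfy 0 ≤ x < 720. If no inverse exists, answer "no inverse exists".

161

Extended Euclidean algorithm:
720 = 4*161 + 76
161 = 2*76 + 9
76 = 8*9 + 4
9 = 2*4 + 1
4 = 4*1 + 0
gcd = 1, so the inverse exists. Back-substitute:
1 = 9 − 2·4
1 = −2·76 + 17·9
1 = 17·161 − 36·76
1 = −36·720 + 161·161
So 161·161 ≡ 1 (mod 720).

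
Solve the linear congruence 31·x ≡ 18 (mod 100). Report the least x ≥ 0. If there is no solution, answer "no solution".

78

First find gcd(31, 100):
100 = 3·31 + 7
31 = 4·7 + 3
7 = 2·3 + 1
3 = 3·1 + 0
gcd = 1, so a unique solution mod 100 exists.
Back-substitute for the Bézout coefficients:
1 = 7 − 2·3
1 = −2·31 + 9·7
1 = 9·100 − 29·31
So 31·(-29) ≡ 1 (mod 100), giving 31⁻¹ ≡ 71.
x ≡ 31⁻¹·18 ≡ 71·18 ≡ 78 (mod 100).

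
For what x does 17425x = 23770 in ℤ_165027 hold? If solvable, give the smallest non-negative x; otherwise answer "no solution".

71884

First find gcd(17425, 165027):
165027 = 9·17425 + 8202
17425 = 2·8202 + 1021
8202 = 8·1021 + 34
1021 = 30·34 + 1
34 = 34·1 + 0
gcd = 1, so a unique solution mod 165027 exists.
Back-substitute for the Bézout coefficients:
1 = 1021 − 30·34
1 = −30·8202 + 241·1021
1 = 241·17425 − 512·8202
1 = −512·165027 + 4849·17425
So 17425·(4849) ≡ 1 (mod 165027), giving 17425⁻¹ ≡ 4849.
x ≡ 17425⁻¹·23770 ≡ 4849·23770 ≡ 71884 (mod 165027).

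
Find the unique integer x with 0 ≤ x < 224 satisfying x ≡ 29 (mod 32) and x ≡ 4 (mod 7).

Write x = 29 + 32·k. Then 32·k ≡ 4 − 29 ≡ 3 (mod 7).
Need 32⁻¹ mod 7. Extended Euclid on (7, 4):
7 = 1×4 + 3
4 = 1×3 + 1
3 = 3×1 + 0
Back-substitute:
1 = 4 − 3
1 = −7 + 2·4
32⁻¹ ≡ 2 (mod 7), so k ≡ 2·3 ≡ 6 (mod 7).
x = 29 + 32·6 = 221.

221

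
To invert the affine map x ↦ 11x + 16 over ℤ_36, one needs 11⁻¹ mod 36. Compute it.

23

Extended Euclidean algorithm:
36 = 3*11 + 3
11 = 3*3 + 2
3 = 1*2 + 1
2 = 2*1 + 0
Since gcd(11, 36) = 1, back-substitute to write 1 as a combination:
1 = 3 − 2
1 = −11 + 4·3
1 = 4·36 − 13·11
So 11·(-13) ≡ 1 (mod 36), and -13 ≡ 23 (mod 36).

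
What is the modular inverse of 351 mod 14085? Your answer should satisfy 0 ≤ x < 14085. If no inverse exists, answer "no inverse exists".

Compute gcd(351, 14085):
14085 = 40*351 + 45
351 = 7*45 + 36
45 = 1*36 + 9
36 = 4*9 + 0
gcd(351, 14085) = 9 ≠ 1, so 351 has no multiplicative inverse modulo 14085.

no inverse exists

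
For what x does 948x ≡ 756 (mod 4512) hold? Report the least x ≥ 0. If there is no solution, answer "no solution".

353

First find gcd(948, 4512):
4512 = 4×948 + 720
948 = 1×720 + 228
720 = 3×228 + 36
228 = 6×36 + 12
36 = 3×12 + 0
gcd = 12 and 12 | 756, so solutions exist. Divide through by 12: 79x ≡ 63 (mod 376).
Now find 79⁻¹ mod 376:
376 = 4·79 + 60
79 = 1·60 + 19
60 = 3·19 + 3
19 = 6·3 + 1
3 = 3·1 + 0
Back-substitute:
1 = 19 − 6·3
1 = −6·60 + 19·19
1 = 19·79 − 25·60
1 = −25·376 + 119·79
So 79⁻¹ ≡ 119 (mod 376).
Then x ≡ 119·63 ≡ 353 (mod 376); the smallest non-negative solution is x = 353.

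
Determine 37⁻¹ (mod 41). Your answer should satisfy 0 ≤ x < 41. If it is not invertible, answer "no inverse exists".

Extended Euclidean algorithm:
41 = 1×37 + 4
37 = 9×4 + 1
4 = 4×1 + 0
gcd = 1, so the inverse exists. Back-substitute:
1 = 37 − 9·4
1 = −9·41 + 10·37
So 37·10 ≡ 1 (mod 41).

10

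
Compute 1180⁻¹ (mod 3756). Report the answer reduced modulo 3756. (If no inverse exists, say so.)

no inverse exists

Compute gcd(1180, 3756):
3756 = 3·1180 + 216
1180 = 5·216 + 100
216 = 2·100 + 16
100 = 6·16 + 4
16 = 4·4 + 0
Since gcd = 4 > 1, 1180 is not a unit mod 3756.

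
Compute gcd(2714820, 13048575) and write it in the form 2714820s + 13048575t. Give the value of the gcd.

Euclidean algorithm:
13048575 = 4*2714820 + 2189295
2714820 = 1*2189295 + 525525
2189295 = 4*525525 + 87195
525525 = 6*87195 + 2355
87195 = 37*2355 + 60
2355 = 39*60 + 15
60 = 4*15 + 0
gcd(2714820, 13048575) = 15.
Express as a combination:
15 = 2355 − 39·60
15 = −39·87195 + 1444·2355
15 = 1444·525525 − 8703·87195
15 = −8703·2189295 + 36256·525525
15 = 36256·2714820 − 44959·2189295
15 = −44959·13048575 + 216092·2714820
So 15 = (-44959)·13048575 + (216092)·2714820.

15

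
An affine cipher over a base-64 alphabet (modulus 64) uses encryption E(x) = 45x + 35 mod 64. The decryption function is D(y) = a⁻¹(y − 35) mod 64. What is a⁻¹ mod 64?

37

gcd(64, 45) by repeated division:
64 = 1·45 + 19
45 = 2·19 + 7
19 = 2·7 + 5
7 = 1·5 + 2
5 = 2·2 + 1
2 = 2·1 + 0
The gcd is 1. Working backward:
1 = 5 − 2·2
1 = −2·7 + 3·5
1 = 3·19 − 8·7
1 = −8·45 + 19·19
1 = 19·64 − 27·45
Hence 45⁻¹ ≡ -27 ≡ 37 (mod 64).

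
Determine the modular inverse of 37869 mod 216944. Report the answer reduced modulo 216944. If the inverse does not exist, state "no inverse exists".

no inverse exists

Compute gcd(37869, 216944):
216944 = 5·37869 + 27599
37869 = 1·27599 + 10270
27599 = 2·10270 + 7059
10270 = 1·7059 + 3211
7059 = 2·3211 + 637
3211 = 5·637 + 26
637 = 24·26 + 13
26 = 2·13 + 0
gcd(37869, 216944) = 13 ≠ 1, so 37869 has no multiplicative inverse modulo 216944.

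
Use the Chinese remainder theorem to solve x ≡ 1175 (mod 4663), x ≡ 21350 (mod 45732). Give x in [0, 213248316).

Write x = 1175 + 4663·k. Then 4663·k ≡ 21350 − 1175 ≡ 20175 (mod 45732).
Need 4663⁻¹ mod 45732. Extended Euclid on (45732, 4663):
45732 = 9×4663 + 3765
4663 = 1×3765 + 898
3765 = 4×898 + 173
898 = 5×173 + 33
173 = 5×33 + 8
33 = 4×8 + 1
8 = 8×1 + 0
Back-substitute:
1 = 33 − 4·8
1 = −4·173 + 21·33
1 = 21·898 − 109·173
1 = −109·3765 + 457·898
1 = 457·4663 − 566·3765
1 = −566·45732 + 5551·4663
4663⁻¹ ≡ 5551 (mod 45732), so k ≡ 5551·20175 ≡ 39489 (mod 45732).
x = 1175 + 4663·39489 = 184138382.

184138382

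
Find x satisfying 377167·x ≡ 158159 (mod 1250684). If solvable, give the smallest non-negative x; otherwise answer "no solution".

809793

First find gcd(377167, 1250684):
1250684 = 3×377167 + 119183
377167 = 3×119183 + 19618
119183 = 6×19618 + 1475
19618 = 13×1475 + 443
1475 = 3×443 + 146
443 = 3×146 + 5
146 = 29×5 + 1
5 = 5×1 + 0
gcd = 1, so a unique solution mod 1250684 exists.
Back-substitute for the Bézout coefficients:
1 = 146 − 29·5
1 = −29·443 + 88·146
1 = 88·1475 − 293·443
1 = −293·19618 + 3897·1475
1 = 3897·119183 − 23675·19618
1 = −23675·377167 + 74922·119183
1 = 74922·1250684 − 248441·377167
So 377167·(-248441) ≡ 1 (mod 1250684), giving 377167⁻¹ ≡ 1002243.
x ≡ 377167⁻¹·158159 ≡ 1002243·158159 ≡ 809793 (mod 1250684).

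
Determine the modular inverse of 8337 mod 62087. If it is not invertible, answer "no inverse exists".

Extended Euclidean algorithm:
62087 = 7·8337 + 3728
8337 = 2·3728 + 881
3728 = 4·881 + 204
881 = 4·204 + 65
204 = 3·65 + 9
65 = 7·9 + 2
9 = 4·2 + 1
2 = 2·1 + 0
The gcd is 1. Working backward:
1 = 9 − 4·2
1 = −4·65 + 29·9
1 = 29·204 − 91·65
1 = −91·881 + 393·204
1 = 393·3728 − 1663·881
1 = −1663·8337 + 3719·3728
1 = 3719·62087 − 27696·8337
Thus 8337·(-27696) ≡ 1 (mod 62087); reducing, -27696 mod 62087 = 34391.

34391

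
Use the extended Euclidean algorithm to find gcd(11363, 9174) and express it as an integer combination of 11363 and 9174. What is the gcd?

Euclidean algorithm:
11363 = 1×9174 + 2189
9174 = 4×2189 + 418
2189 = 5×418 + 99
418 = 4×99 + 22
99 = 4×22 + 11
22 = 2×11 + 0
gcd(11363, 9174) = 11.
Back-substituting:
11 = 99 − 4·22
11 = −4·418 + 17·99
11 = 17·2189 − 89·418
11 = −89·9174 + 373·2189
11 = 373·11363 − 462·9174
So 11 = (373)·11363 + (-462)·9174.

11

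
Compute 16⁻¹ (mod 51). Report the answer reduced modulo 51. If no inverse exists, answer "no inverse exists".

16

Extended Euclidean algorithm:
51 = 3×16 + 3
16 = 5×3 + 1
3 = 3×1 + 0
gcd = 1, so the inverse exists. Back-substitute:
1 = 16 − 5·3
1 = −5·51 + 16·16
So 16·16 ≡ 1 (mod 51).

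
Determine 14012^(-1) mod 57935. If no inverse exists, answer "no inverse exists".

Extended Euclidean algorithm:
57935 = 4*14012 + 1887
14012 = 7*1887 + 803
1887 = 2*803 + 281
803 = 2*281 + 241
281 = 1*241 + 40
241 = 6*40 + 1
40 = 40*1 + 0
gcd = 1, so the inverse exists. Back-substitute:
1 = 241 − 6·40
1 = −6·281 + 7·241
1 = 7·803 − 20·281
1 = −20·1887 + 47·803
1 = 47·14012 − 349·1887
1 = −349·57935 + 1443·14012
So 14012·1443 ≡ 1 (mod 57935).

1443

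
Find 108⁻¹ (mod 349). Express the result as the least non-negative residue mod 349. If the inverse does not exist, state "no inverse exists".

Run Euclid on (349, 108):
349 = 3*108 + 25
108 = 4*25 + 8
25 = 3*8 + 1
8 = 8*1 + 0
The gcd is 1. Working backward:
1 = 25 − 3·8
1 = −3·108 + 13·25
1 = 13·349 − 42·108
Thus 108·(-42) ≡ 1 (mod 349); reducing, -42 mod 349 = 307.

307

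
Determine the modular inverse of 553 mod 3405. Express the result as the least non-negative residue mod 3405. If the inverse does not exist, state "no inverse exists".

2857

Run Euclid on (3405, 553):
3405 = 6·553 + 87
553 = 6·87 + 31
87 = 2·31 + 25
31 = 1·25 + 6
25 = 4·6 + 1
6 = 6·1 + 0
Since gcd(553, 3405) = 1, back-substitute to write 1 as a combination:
1 = 25 − 4·6
1 = −4·31 + 5·25
1 = 5·87 − 14·31
1 = −14·553 + 89·87
1 = 89·3405 − 548·553
So 553·(-548) ≡ 1 (mod 3405), and -548 ≡ 2857 (mod 3405).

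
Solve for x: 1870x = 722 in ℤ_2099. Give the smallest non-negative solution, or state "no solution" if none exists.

First find gcd(1870, 2099):
2099 = 1*1870 + 229
1870 = 8*229 + 38
229 = 6*38 + 1
38 = 38*1 + 0
gcd = 1, so a unique solution mod 2099 exists.
Back-substitute for the Bézout coefficients:
1 = 229 − 6·38
1 = −6·1870 + 49·229
1 = 49·2099 − 55·1870
So 1870·(-55) ≡ 1 (mod 2099), giving 1870⁻¹ ≡ 2044.
x ≡ 1870⁻¹·722 ≡ 2044·722 ≡ 171 (mod 2099).

171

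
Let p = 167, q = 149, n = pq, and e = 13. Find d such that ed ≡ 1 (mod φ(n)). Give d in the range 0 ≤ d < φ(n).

13229

φ(n) = (p−1)(q−1) = 166·148 = 24568.
Need d with 13·d ≡ 1 (mod 24568). Apply the extended Euclidean algorithm:
24568 = 1889·13 + 11
13 = 1·11 + 2
11 = 5·2 + 1
2 = 2·1 + 0
Back-substitute:
1 = 11 − 5·2
1 = −5·13 + 6·11
1 = 6·24568 − 11339·13
So 13·(-11339) ≡ 1 (mod 24568), hence d ≡ -11339 ≡ 13229 (mod 24568).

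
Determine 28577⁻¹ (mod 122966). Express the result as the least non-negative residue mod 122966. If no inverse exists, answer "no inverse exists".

Apply the Euclidean algorithm to 122966 and 28577:
122966 = 4*28577 + 8658
28577 = 3*8658 + 2603
8658 = 3*2603 + 849
2603 = 3*849 + 56
849 = 15*56 + 9
56 = 6*9 + 2
9 = 4*2 + 1
2 = 2*1 + 0
gcd = 1, so the inverse exists. Back-substitute:
1 = 9 − 4·2
1 = −4·56 + 25·9
1 = 25·849 − 379·56
1 = −379·2603 + 1162·849
1 = 1162·8658 − 3865·2603
1 = −3865·28577 + 12757·8658
1 = 12757·122966 − 54893·28577
Hence 28577⁻¹ ≡ -54893 ≡ 68073 (mod 122966).

68073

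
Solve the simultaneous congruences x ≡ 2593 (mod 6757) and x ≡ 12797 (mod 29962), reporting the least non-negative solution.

Write x = 2593 + 6757·k. Then 6757·k ≡ 12797 − 2593 ≡ 10204 (mod 29962).
Need 6757⁻¹ mod 29962. Extended Euclid on (29962, 6757):
29962 = 4·6757 + 2934
6757 = 2·2934 + 889
2934 = 3·889 + 267
889 = 3·267 + 88
267 = 3·88 + 3
88 = 29·3 + 1
3 = 3·1 + 0
Back-substitute:
1 = 88 − 29·3
1 = −29·267 + 88·88
1 = 88·889 − 293·267
1 = −293·2934 + 967·889
1 = 967·6757 − 2227·2934
1 = −2227·29962 + 9875·6757
6757⁻¹ ≡ 9875 (mod 29962), so k ≡ 9875·10204 ≡ 2294 (mod 29962).
x = 2593 + 6757·2294 = 15503151.

15503151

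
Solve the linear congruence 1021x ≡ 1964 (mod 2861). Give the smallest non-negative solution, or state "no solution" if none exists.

First find gcd(1021, 2861):
2861 = 2×1021 + 819
1021 = 1×819 + 202
819 = 4×202 + 11
202 = 18×11 + 4
11 = 2×4 + 3
4 = 1×3 + 1
3 = 3×1 + 0
gcd = 1, so a unique solution mod 2861 exists.
Back-substitute for the Bézout coefficients:
1 = 4 − 3
1 = −11 + 3·4
1 = 3·202 − 55·11
1 = −55·819 + 223·202
1 = 223·1021 − 278·819
1 = −278·2861 + 779·1021
So 1021·(779) ≡ 1 (mod 2861), giving 1021⁻¹ ≡ 779.
x ≡ 1021⁻¹·1964 ≡ 779·1964 ≡ 2182 (mod 2861).

2182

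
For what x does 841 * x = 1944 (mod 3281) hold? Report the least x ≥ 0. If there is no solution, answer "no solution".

First find gcd(841, 3281):
3281 = 3·841 + 758
841 = 1·758 + 83
758 = 9·83 + 11
83 = 7·11 + 6
11 = 1·6 + 5
6 = 1·5 + 1
5 = 5·1 + 0
gcd = 1, so a unique solution mod 3281 exists.
Back-substitute for the Bézout coefficients:
1 = 6 − 5
1 = −11 + 2·6
1 = 2·83 − 15·11
1 = −15·758 + 137·83
1 = 137·841 − 152·758
1 = −152·3281 + 593·841
So 841·(593) ≡ 1 (mod 3281), giving 841⁻¹ ≡ 593.
x ≡ 841⁻¹·1944 ≡ 593·1944 ≡ 1161 (mod 3281).

1161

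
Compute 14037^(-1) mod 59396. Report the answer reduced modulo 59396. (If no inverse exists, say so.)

57293

Run Euclid on (59396, 14037):
59396 = 4*14037 + 3248
14037 = 4*3248 + 1045
3248 = 3*1045 + 113
1045 = 9*113 + 28
113 = 4*28 + 1
28 = 28*1 + 0
Since gcd(14037, 59396) = 1, back-substitute to write 1 as a combination:
1 = 113 − 4·28
1 = −4·1045 + 37·113
1 = 37·3248 − 115·1045
1 = −115·14037 + 497·3248
1 = 497·59396 − 2103·14037
So 14037·(-2103) ≡ 1 (mod 59396), and -2103 ≡ 57293 (mod 59396).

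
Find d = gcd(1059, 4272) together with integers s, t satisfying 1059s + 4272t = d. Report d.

3

Repeated division:
4272 = 4×1059 + 36
1059 = 29×36 + 15
36 = 2×15 + 6
15 = 2×6 + 3
6 = 2×3 + 0
gcd(1059, 4272) = 3.
Working backward:
3 = 15 − 2·6
3 = −2·36 + 5·15
3 = 5·1059 − 147·36
3 = −147·4272 + 593·1059
So 3 = (-147)·4272 + (593)·1059.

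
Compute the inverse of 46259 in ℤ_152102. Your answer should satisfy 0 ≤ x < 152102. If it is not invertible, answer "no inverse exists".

Extended Euclidean algorithm:
152102 = 3*46259 + 13325
46259 = 3*13325 + 6284
13325 = 2*6284 + 757
6284 = 8*757 + 228
757 = 3*228 + 73
228 = 3*73 + 9
73 = 8*9 + 1
9 = 9*1 + 0
The gcd is 1. Working backward:
1 = 73 − 8·9
1 = −8·228 + 25·73
1 = 25·757 − 83·228
1 = −83·6284 + 689·757
1 = 689·13325 − 1461·6284
1 = −1461·46259 + 5072·13325
1 = 5072·152102 − 16677·46259
So 46259·(-16677) ≡ 1 (mod 152102), and -16677 ≡ 135425 (mod 152102).

135425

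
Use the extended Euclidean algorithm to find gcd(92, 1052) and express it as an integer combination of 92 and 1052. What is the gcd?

Euclidean algorithm:
1052 = 11·92 + 40
92 = 2·40 + 12
40 = 3·12 + 4
12 = 3·4 + 0
gcd(92, 1052) = 4.
Express as a combination:
4 = 40 − 3·12
4 = −3·92 + 7·40
4 = 7·1052 − 80·92
So 4 = (7)·1052 + (-80)·92.

4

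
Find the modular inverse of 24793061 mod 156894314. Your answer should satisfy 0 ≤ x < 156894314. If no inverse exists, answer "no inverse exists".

9777359

Extended Euclidean algorithm:
156894314 = 6×24793061 + 8135948
24793061 = 3×8135948 + 385217
8135948 = 21×385217 + 46391
385217 = 8×46391 + 14089
46391 = 3×14089 + 4124
14089 = 3×4124 + 1717
4124 = 2×1717 + 690
1717 = 2×690 + 337
690 = 2×337 + 16
337 = 21×16 + 1
16 = 16×1 + 0
gcd = 1, so the inverse exists. Back-substitute:
1 = 337 − 21·16
1 = −21·690 + 43·337
1 = 43·1717 − 107·690
1 = −107·4124 + 257·1717
1 = 257·14089 − 878·4124
1 = −878·46391 + 2891·14089
1 = 2891·385217 − 24006·46391
1 = −24006·8135948 + 507017·385217
1 = 507017·24793061 − 1545057·8135948
1 = −1545057·156894314 + 9777359·24793061
So 24793061·9777359 ≡ 1 (mod 156894314).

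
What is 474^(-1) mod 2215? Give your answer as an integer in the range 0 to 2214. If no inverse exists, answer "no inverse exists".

gcd(2215, 474) by repeated division:
2215 = 4·474 + 319
474 = 1·319 + 155
319 = 2·155 + 9
155 = 17·9 + 2
9 = 4·2 + 1
2 = 2·1 + 0
gcd = 1, so the inverse exists. Back-substitute:
1 = 9 − 4·2
1 = −4·155 + 69·9
1 = 69·319 − 142·155
1 = −142·474 + 211·319
1 = 211·2215 − 986·474
Thus 474·(-986) ≡ 1 (mod 2215); reducing, -986 mod 2215 = 1229.

1229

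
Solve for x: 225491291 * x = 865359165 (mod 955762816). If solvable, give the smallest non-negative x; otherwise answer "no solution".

First find gcd(225491291, 955762816):
955762816 = 4*225491291 + 53797652
225491291 = 4*53797652 + 10300683
53797652 = 5*10300683 + 2294237
10300683 = 4*2294237 + 1123735
2294237 = 2*1123735 + 46767
1123735 = 24*46767 + 1327
46767 = 35*1327 + 322
1327 = 4*322 + 39
322 = 8*39 + 10
39 = 3*10 + 9
10 = 1*9 + 1
9 = 9*1 + 0
gcd = 1, so a unique solution mod 955762816 exists.
Back-substitute for the Bézout coefficients:
1 = 10 − 9
1 = −39 + 4·10
1 = 4·322 − 33·39
1 = −33·1327 + 136·322
1 = 136·46767 − 4793·1327
1 = −4793·1123735 + 115168·46767
1 = 115168·2294237 − 235129·1123735
1 = −235129·10300683 + 1055684·2294237
1 = 1055684·53797652 − 5513549·10300683
1 = −5513549·225491291 + 23109880·53797652
1 = 23109880·955762816 − 97953069·225491291
So 225491291·(-97953069) ≡ 1 (mod 955762816), giving 225491291⁻¹ ≡ 857809747.
x ≡ 225491291⁻¹·865359165 ≡ 857809747·865359165 ≡ 536708039 (mod 955762816).

536708039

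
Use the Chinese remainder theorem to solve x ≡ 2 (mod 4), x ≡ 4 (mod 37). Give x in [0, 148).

78

Write x = 2 + 4·k. Then 4·k ≡ 4 − 2 ≡ 2 (mod 37).
Need 4⁻¹ mod 37. Extended Euclid on (37, 4):
37 = 9*4 + 1
4 = 4*1 + 0
Back-substitute:
1 = 37 − 9·4
4⁻¹ ≡ 28 (mod 37), so k ≡ 28·2 ≡ 19 (mod 37).
x = 2 + 4·19 = 78.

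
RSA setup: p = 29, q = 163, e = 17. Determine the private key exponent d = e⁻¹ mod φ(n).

1601

φ(n) = (p−1)(q−1) = 28·162 = 4536.
Need d with 17·d ≡ 1 (mod 4536). Apply the extended Euclidean algorithm:
4536 = 266*17 + 14
17 = 1*14 + 3
14 = 4*3 + 2
3 = 1*2 + 1
2 = 2*1 + 0
Back-substitute:
1 = 3 − 2
1 = −14 + 5·3
1 = 5·17 − 6·14
1 = −6·4536 + 1601·17
So 17·1601 ≡ 1 (mod 4536), hence d = 1601.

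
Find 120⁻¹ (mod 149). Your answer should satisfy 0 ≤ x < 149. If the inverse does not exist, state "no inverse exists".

Extended Euclidean algorithm:
149 = 1*120 + 29
120 = 4*29 + 4
29 = 7*4 + 1
4 = 4*1 + 0
gcd = 1, so the inverse exists. Back-substitute:
1 = 29 − 7·4
1 = −7·120 + 29·29
1 = 29·149 − 36·120
Hence 120⁻¹ ≡ -36 ≡ 113 (mod 149).

113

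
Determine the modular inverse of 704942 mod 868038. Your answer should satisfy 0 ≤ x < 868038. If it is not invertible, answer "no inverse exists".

no inverse exists

Euclidean algorithm on 868038, 704942:
868038 = 1·704942 + 163096
704942 = 4·163096 + 52558
163096 = 3·52558 + 5422
52558 = 9·5422 + 3760
5422 = 1·3760 + 1662
3760 = 2·1662 + 436
1662 = 3·436 + 354
436 = 1·354 + 82
354 = 4·82 + 26
82 = 3·26 + 4
26 = 6·4 + 2
4 = 2·2 + 0
gcd(704942, 868038) = 2 ≠ 1, so 704942 has no multiplicative inverse modulo 868038.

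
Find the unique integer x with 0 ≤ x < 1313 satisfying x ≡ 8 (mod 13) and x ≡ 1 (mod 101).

203

Write x = 8 + 13·k. Then 13·k ≡ 1 − 8 ≡ 94 (mod 101).
Need 13⁻¹ mod 101. Extended Euclid on (101, 13):
101 = 7·13 + 10
13 = 1·10 + 3
10 = 3·3 + 1
3 = 3·1 + 0
Back-substitute:
1 = 10 − 3·3
1 = −3·13 + 4·10
1 = 4·101 − 31·13
13⁻¹ ≡ 70 (mod 101), so k ≡ 70·94 ≡ 15 (mod 101).
x = 8 + 13·15 = 203.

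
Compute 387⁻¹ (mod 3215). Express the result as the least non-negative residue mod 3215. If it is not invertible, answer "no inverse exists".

gcd(3215, 387) by repeated division:
3215 = 8×387 + 119
387 = 3×119 + 30
119 = 3×30 + 29
30 = 1×29 + 1
29 = 29×1 + 0
Since gcd(387, 3215) = 1, back-substitute to write 1 as a combination:
1 = 30 − 29
1 = −119 + 4·30
1 = 4·387 − 13·119
1 = −13·3215 + 108·387
So 387·108 ≡ 1 (mod 3215).

108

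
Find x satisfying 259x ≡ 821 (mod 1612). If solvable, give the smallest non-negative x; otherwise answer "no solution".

First find gcd(259, 1612):
1612 = 6·259 + 58
259 = 4·58 + 27
58 = 2·27 + 4
27 = 6·4 + 3
4 = 1·3 + 1
3 = 3·1 + 0
gcd = 1, so a unique solution mod 1612 exists.
Back-substitute for the Bézout coefficients:
1 = 4 − 3
1 = −27 + 7·4
1 = 7·58 − 15·27
1 = −15·259 + 67·58
1 = 67·1612 − 417·259
So 259·(-417) ≡ 1 (mod 1612), giving 259⁻¹ ≡ 1195.
x ≡ 259⁻¹·821 ≡ 1195·821 ≡ 999 (mod 1612).

999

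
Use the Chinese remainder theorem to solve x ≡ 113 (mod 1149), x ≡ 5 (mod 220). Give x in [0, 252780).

Write x = 113 + 1149·k. Then 1149·k ≡ 5 − 113 ≡ 112 (mod 220).
Need 1149⁻¹ mod 220. Extended Euclid on (220, 49):
220 = 4*49 + 24
49 = 2*24 + 1
24 = 24*1 + 0
Back-substitute:
1 = 49 − 2·24
1 = −2·220 + 9·49
1149⁻¹ ≡ 9 (mod 220), so k ≡ 9·112 ≡ 128 (mod 220).
x = 113 + 1149·128 = 147185.

147185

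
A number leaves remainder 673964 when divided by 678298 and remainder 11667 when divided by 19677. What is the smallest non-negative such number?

4067070474

Write x = 673964 + 678298·k. Then 678298·k ≡ 11667 − 673964 ≡ 6721 (mod 19677).
Need 678298⁻¹ mod 19677. Extended Euclid on (19677, 9280):
19677 = 2×9280 + 1117
9280 = 8×1117 + 344
1117 = 3×344 + 85
344 = 4×85 + 4
85 = 21×4 + 1
4 = 4×1 + 0
Back-substitute:
1 = 85 − 21·4
1 = −21·344 + 85·85
1 = 85·1117 − 276·344
1 = −276·9280 + 2293·1117
1 = 2293·19677 − 4862·9280
678298⁻¹ ≡ 14815 (mod 19677), so k ≡ 14815·6721 ≡ 5995 (mod 19677).
x = 673964 + 678298·5995 = 4067070474.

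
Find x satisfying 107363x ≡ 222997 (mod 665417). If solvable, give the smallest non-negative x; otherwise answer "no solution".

232092

First find gcd(107363, 665417):
665417 = 6×107363 + 21239
107363 = 5×21239 + 1168
21239 = 18×1168 + 215
1168 = 5×215 + 93
215 = 2×93 + 29
93 = 3×29 + 6
29 = 4×6 + 5
6 = 1×5 + 1
5 = 5×1 + 0
gcd = 1, so a unique solution mod 665417 exists.
Back-substitute for the Bézout coefficients:
1 = 6 − 5
1 = −29 + 5·6
1 = 5·93 − 16·29
1 = −16·215 + 37·93
1 = 37·1168 − 201·215
1 = −201·21239 + 3655·1168
1 = 3655·107363 − 18476·21239
1 = −18476·665417 + 114511·107363
So 107363·(114511) ≡ 1 (mod 665417), giving 107363⁻¹ ≡ 114511.
x ≡ 107363⁻¹·222997 ≡ 114511·222997 ≡ 232092 (mod 665417).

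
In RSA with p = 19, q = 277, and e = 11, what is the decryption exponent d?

1355

φ(n) = (p−1)(q−1) = 18·276 = 4968.
Need d with 11·d ≡ 1 (mod 4968). Apply the extended Euclidean algorithm:
4968 = 451×11 + 7
11 = 1×7 + 4
7 = 1×4 + 3
4 = 1×3 + 1
3 = 3×1 + 0
Back-substitute:
1 = 4 − 3
1 = −7 + 2·4
1 = 2·11 − 3·7
1 = −3·4968 + 1355·11
So 11·1355 ≡ 1 (mod 4968), hence d = 1355.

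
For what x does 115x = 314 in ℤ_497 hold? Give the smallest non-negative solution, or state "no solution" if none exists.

275

First find gcd(115, 497):
497 = 4*115 + 37
115 = 3*37 + 4
37 = 9*4 + 1
4 = 4*1 + 0
gcd = 1, so a unique solution mod 497 exists.
Back-substitute for the Bézout coefficients:
1 = 37 − 9·4
1 = −9·115 + 28·37
1 = 28·497 − 121·115
So 115·(-121) ≡ 1 (mod 497), giving 115⁻¹ ≡ 376.
x ≡ 115⁻¹·314 ≡ 376·314 ≡ 275 (mod 497).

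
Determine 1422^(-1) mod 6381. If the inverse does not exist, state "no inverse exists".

Compute gcd(1422, 6381):
6381 = 4×1422 + 693
1422 = 2×693 + 36
693 = 19×36 + 9
36 = 4×9 + 0
Since gcd = 9 > 1, 1422 is not a unit mod 6381.

no inverse exists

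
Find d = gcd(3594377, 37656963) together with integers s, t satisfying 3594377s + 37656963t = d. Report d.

Euclidean algorithm:
37656963 = 10×3594377 + 1713193
3594377 = 2×1713193 + 167991
1713193 = 10×167991 + 33283
167991 = 5×33283 + 1576
33283 = 21×1576 + 187
1576 = 8×187 + 80
187 = 2×80 + 27
80 = 2×27 + 26
27 = 1×26 + 1
26 = 26×1 + 0
gcd(3594377, 37656963) = 1.
Express as a combination:
1 = 27 − 26
1 = −80 + 3·27
1 = 3·187 − 7·80
1 = −7·1576 + 59·187
1 = 59·33283 − 1246·1576
1 = −1246·167991 + 6289·33283
1 = 6289·1713193 − 64136·167991
1 = −64136·3594377 + 134561·1713193
1 = 134561·37656963 − 1409746·3594377
So 1 = (134561)·37656963 + (-1409746)·3594377.

1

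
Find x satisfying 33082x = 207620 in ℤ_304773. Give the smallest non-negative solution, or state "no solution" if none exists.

First find gcd(33082, 304773):
304773 = 9*33082 + 7035
33082 = 4*7035 + 4942
7035 = 1*4942 + 2093
4942 = 2*2093 + 756
2093 = 2*756 + 581
756 = 1*581 + 175
581 = 3*175 + 56
175 = 3*56 + 7
56 = 8*7 + 0
gcd = 7 and 7 | 207620, so solutions exist. Divide through by 7: 4726x ≡ 29660 (mod 43539).
Now find 4726⁻¹ mod 43539:
43539 = 9×4726 + 1005
4726 = 4×1005 + 706
1005 = 1×706 + 299
706 = 2×299 + 108
299 = 2×108 + 83
108 = 1×83 + 25
83 = 3×25 + 8
25 = 3×8 + 1
8 = 8×1 + 0
Back-substitute:
1 = 25 − 3·8
1 = −3·83 + 10·25
1 = 10·108 − 13·83
1 = −13·299 + 36·108
1 = 36·706 − 85·299
1 = −85·1005 + 121·706
1 = 121·4726 − 569·1005
1 = −569·43539 + 5242·4726
So 4726⁻¹ ≡ 5242 (mod 43539).
Then x ≡ 5242·29660 ≡ 43490 (mod 43539); the smallest non-negative solution is x = 43490.

43490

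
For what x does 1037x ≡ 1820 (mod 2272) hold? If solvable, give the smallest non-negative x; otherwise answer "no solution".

First find gcd(1037, 2272):
2272 = 2×1037 + 198
1037 = 5×198 + 47
198 = 4×47 + 10
47 = 4×10 + 7
10 = 1×7 + 3
7 = 2×3 + 1
3 = 3×1 + 0
gcd = 1, so a unique solution mod 2272 exists.
Back-substitute for the Bézout coefficients:
1 = 7 − 2·3
1 = −2·10 + 3·7
1 = 3·47 − 14·10
1 = −14·198 + 59·47
1 = 59·1037 − 309·198
1 = −309·2272 + 677·1037
So 1037·(677) ≡ 1 (mod 2272), giving 1037⁻¹ ≡ 677.
x ≡ 1037⁻¹·1820 ≡ 677·1820 ≡ 716 (mod 2272).

716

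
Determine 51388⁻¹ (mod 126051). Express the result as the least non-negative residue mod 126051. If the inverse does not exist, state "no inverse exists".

103045

Extended Euclidean algorithm:
126051 = 2·51388 + 23275
51388 = 2·23275 + 4838
23275 = 4·4838 + 3923
4838 = 1·3923 + 915
3923 = 4·915 + 263
915 = 3·263 + 126
263 = 2·126 + 11
126 = 11·11 + 5
11 = 2·5 + 1
5 = 5·1 + 0
gcd = 1, so the inverse exists. Back-substitute:
1 = 11 − 2·5
1 = −2·126 + 23·11
1 = 23·263 − 48·126
1 = −48·915 + 167·263
1 = 167·3923 − 716·915
1 = −716·4838 + 883·3923
1 = 883·23275 − 4248·4838
1 = −4248·51388 + 9379·23275
1 = 9379·126051 − 23006·51388
So 51388·(-23006) ≡ 1 (mod 126051), and -23006 ≡ 103045 (mod 126051).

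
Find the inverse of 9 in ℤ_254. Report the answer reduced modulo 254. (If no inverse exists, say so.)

gcd(254, 9) by repeated division:
254 = 28·9 + 2
9 = 4·2 + 1
2 = 2·1 + 0
The gcd is 1. Working backward:
1 = 9 − 4·2
1 = −4·254 + 113·9
So 9·113 ≡ 1 (mod 254).

113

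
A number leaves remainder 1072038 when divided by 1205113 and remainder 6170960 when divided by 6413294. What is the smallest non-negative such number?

682938609138

Write x = 1072038 + 1205113·k. Then 1205113·k ≡ 6170960 − 1072038 ≡ 5098922 (mod 6413294).
Need 1205113⁻¹ mod 6413294. Extended Euclid on (6413294, 1205113):
6413294 = 5×1205113 + 387729
1205113 = 3×387729 + 41926
387729 = 9×41926 + 10395
41926 = 4×10395 + 346
10395 = 30×346 + 15
346 = 23×15 + 1
15 = 15×1 + 0
Back-substitute:
1 = 346 − 23·15
1 = −23·10395 + 691·346
1 = 691·41926 − 2787·10395
1 = −2787·387729 + 25774·41926
1 = 25774·1205113 − 80109·387729
1 = −80109·6413294 + 426319·1205113
1205113⁻¹ ≡ 426319 (mod 6413294), so k ≡ 426319·5098922 ≡ 566700 (mod 6413294).
x = 1072038 + 1205113·566700 = 682938609138.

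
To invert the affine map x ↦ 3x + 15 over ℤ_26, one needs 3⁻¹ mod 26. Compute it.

Run Euclid on (26, 3):
26 = 8×3 + 2
3 = 1×2 + 1
2 = 2×1 + 0
Since gcd(3, 26) = 1, back-substitute to write 1 as a combination:
1 = 3 − 2
1 = −26 + 9·3
So 3·9 ≡ 1 (mod 26).

9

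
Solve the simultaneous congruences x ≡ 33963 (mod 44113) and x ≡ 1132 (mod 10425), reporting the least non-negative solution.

440634607

Write x = 33963 + 44113·k. Then 44113·k ≡ 1132 − 33963 ≡ 8869 (mod 10425).
Need 44113⁻¹ mod 10425. Extended Euclid on (10425, 2413):
10425 = 4×2413 + 773
2413 = 3×773 + 94
773 = 8×94 + 21
94 = 4×21 + 10
21 = 2×10 + 1
10 = 10×1 + 0
Back-substitute:
1 = 21 − 2·10
1 = −2·94 + 9·21
1 = 9·773 − 74·94
1 = −74·2413 + 231·773
1 = 231·10425 − 998·2413
44113⁻¹ ≡ 9427 (mod 10425), so k ≡ 9427·8869 ≡ 9988 (mod 10425).
x = 33963 + 44113·9988 = 440634607.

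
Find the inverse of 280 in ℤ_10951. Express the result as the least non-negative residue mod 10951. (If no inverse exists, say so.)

gcd(10951, 280) by repeated division:
10951 = 39·280 + 31
280 = 9·31 + 1
31 = 31·1 + 0
Since gcd(280, 10951) = 1, back-substitute to write 1 as a combination:
1 = 280 − 9·31
1 = −9·10951 + 352·280
So 280·352 ≡ 1 (mod 10951).

352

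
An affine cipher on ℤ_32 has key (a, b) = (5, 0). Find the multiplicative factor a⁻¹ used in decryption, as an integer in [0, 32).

13

Run Euclid on (32, 5):
32 = 6·5 + 2
5 = 2·2 + 1
2 = 2·1 + 0
The gcd is 1. Working backward:
1 = 5 − 2·2
1 = −2·32 + 13·5
So 5·13 ≡ 1 (mod 32).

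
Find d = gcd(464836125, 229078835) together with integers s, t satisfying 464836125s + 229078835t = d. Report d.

5

Apply Euclid's algorithm to 464836125 and 229078835:
464836125 = 2*229078835 + 6678455
229078835 = 34*6678455 + 2011365
6678455 = 3*2011365 + 644360
2011365 = 3*644360 + 78285
644360 = 8*78285 + 18080
78285 = 4*18080 + 5965
18080 = 3*5965 + 185
5965 = 32*185 + 45
185 = 4*45 + 5
45 = 9*5 + 0
gcd(464836125, 229078835) = 5.
Express as a combination:
5 = 185 − 4·45
5 = −4·5965 + 129·185
5 = 129·18080 − 391·5965
5 = −391·78285 + 1693·18080
5 = 1693·644360 − 13935·78285
5 = −13935·2011365 + 43498·644360
5 = 43498·6678455 − 144429·2011365
5 = −144429·229078835 + 4954084·6678455
5 = 4954084·464836125 − 10052597·229078835
So 5 = (4954084)·464836125 + (-10052597)·229078835.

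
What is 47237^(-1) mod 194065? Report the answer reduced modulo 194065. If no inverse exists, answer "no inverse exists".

Run Euclid on (194065, 47237):
194065 = 4*47237 + 5117
47237 = 9*5117 + 1184
5117 = 4*1184 + 381
1184 = 3*381 + 41
381 = 9*41 + 12
41 = 3*12 + 5
12 = 2*5 + 2
5 = 2*2 + 1
2 = 2*1 + 0
gcd = 1, so the inverse exists. Back-substitute:
1 = 5 − 2·2
1 = −2·12 + 5·5
1 = 5·41 − 17·12
1 = −17·381 + 158·41
1 = 158·1184 − 491·381
1 = −491·5117 + 2122·1184
1 = 2122·47237 − 19589·5117
1 = −19589·194065 + 80478·47237
So 47237·80478 ≡ 1 (mod 194065).

80478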